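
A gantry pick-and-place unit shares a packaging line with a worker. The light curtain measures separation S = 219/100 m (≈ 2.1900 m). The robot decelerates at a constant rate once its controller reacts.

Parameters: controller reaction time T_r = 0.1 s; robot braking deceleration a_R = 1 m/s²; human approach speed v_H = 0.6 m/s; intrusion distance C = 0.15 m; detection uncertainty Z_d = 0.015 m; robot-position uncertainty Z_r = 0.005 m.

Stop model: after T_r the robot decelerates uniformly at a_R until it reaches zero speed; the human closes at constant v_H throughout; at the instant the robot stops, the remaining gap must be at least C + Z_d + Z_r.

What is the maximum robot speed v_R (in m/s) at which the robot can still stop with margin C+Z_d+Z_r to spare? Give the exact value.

v_R_max = 7/5 m/s = 1.4000 m/s

collect terms ⇒ (1/2)·v_R² + (7/10)·v_R + (-49/25) = 0
  disc = (7/10)² − 4·(1/2)·(-49/25) = 441/100 ; √disc = 21/10
  v_R = (−(7/10) + 21/10) / (2·(1/2)) = 7/5 m/s
check:
stop time T_s = (7/5)/1 = 1.4000 s
reaction-phase robot travel = 1.4000·0.1000 = 0.1400 m
braking distance = 1.4000²/(2·1.0000) = 0.9800 m
person approaches 0.6000·(0.1000+1.4000) = 0.9000 m
C+Z_d+Z_r = 0.1500+0.0150+0.0050 = 0.1700 m
sum ≈ 0.1400+0.9800+0.9000+0.1700 ≈ 2.1900 m = S ✓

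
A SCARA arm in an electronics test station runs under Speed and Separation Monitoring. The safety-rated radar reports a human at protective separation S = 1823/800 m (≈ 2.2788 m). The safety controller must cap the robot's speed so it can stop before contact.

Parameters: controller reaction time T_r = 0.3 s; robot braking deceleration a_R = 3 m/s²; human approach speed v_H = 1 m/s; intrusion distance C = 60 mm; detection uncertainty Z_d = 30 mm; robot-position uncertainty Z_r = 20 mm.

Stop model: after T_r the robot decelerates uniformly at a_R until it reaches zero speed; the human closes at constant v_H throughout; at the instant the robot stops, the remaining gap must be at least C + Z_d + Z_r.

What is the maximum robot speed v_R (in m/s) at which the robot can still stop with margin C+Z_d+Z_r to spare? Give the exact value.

v_R_max = 39/20 m/s = 1.9500 m/s

collect terms ⇒ (1/6)·v_R² + (19/30)·v_R + (-299/160) = 0
  disc = (19/30)² − 4·(1/6)·(-299/160) = 5929/3600 ; √disc = 77/60
  v_R = (−(19/30) + 77/60) / (2·(1/6)) = 39/20 m/s
check:
T_s = v_R/a_R = (39/20)/3 = 0.6500 s
reaction-phase robot travel = 1.9500·0.3000 = 0.5850 m
braking distance = 1.9500²/(2·3.0000) = 0.6338 m
human over T_r+T_s: 1.0000·(0.3000+0.6500) = 0.9500 m
residual clearance needed = 0.0600+0.0300+0.0200 = 0.1100 m
sum ≈ 0.5850+0.6338+0.9500+0.1100 ≈ 2.2788 m = S ✓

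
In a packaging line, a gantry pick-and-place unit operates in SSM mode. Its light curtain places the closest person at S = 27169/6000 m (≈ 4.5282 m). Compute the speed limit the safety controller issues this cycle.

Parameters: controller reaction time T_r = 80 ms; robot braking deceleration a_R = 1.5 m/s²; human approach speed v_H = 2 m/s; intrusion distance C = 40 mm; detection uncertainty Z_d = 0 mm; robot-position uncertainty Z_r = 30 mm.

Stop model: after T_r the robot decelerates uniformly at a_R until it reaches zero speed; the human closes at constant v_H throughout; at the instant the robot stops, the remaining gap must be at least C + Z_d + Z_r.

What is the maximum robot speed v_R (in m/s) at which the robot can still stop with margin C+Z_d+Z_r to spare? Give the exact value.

at the boundary: (1/3)·v² + (106/75)·v + (-25789/6000) = 0
  disc = (106/75)² − 4·(1/3)·(-25789/6000) = 19321/2500 ; √disc = 139/50
  v_R = (−(106/75) + 139/50) / (2·(1/3)) = 41/20 m/s
check:
stop time T_s = (41/20)/(3/2) = 1.3667 s
reaction-phase robot travel = 2.0500·0.0800 = 0.1640 m
robot covers 2.0500·1.3667 − ½·1.5000·1.3667² = 1.4008 m while stopping
human over T_r+T_s: 2.0000·(0.0800+1.3667) = 2.8933 m
margins: 0.0400+0.0000+0.0300 = 0.0700 m
sum ≈ 0.1640+1.4008+2.8933+0.0700 ≈ 4.5282 m = S ✓

v_R_max = 41/20 m/s = 2.0500 m/s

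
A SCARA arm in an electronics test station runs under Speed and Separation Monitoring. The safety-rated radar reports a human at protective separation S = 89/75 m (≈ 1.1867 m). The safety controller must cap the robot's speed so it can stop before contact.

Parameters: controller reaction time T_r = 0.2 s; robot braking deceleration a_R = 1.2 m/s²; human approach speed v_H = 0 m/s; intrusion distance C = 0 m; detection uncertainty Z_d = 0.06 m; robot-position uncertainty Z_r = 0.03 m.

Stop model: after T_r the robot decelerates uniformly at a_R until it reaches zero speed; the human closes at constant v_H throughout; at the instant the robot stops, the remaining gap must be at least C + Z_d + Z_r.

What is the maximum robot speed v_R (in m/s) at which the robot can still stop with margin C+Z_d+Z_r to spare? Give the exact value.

at the boundary: (5/12)·v² + (1/5)·v + (-329/300) = 0
  disc = (1/5)² − 4·(5/12)·(-329/300) = 1681/900 ; √disc = 41/30
  v_R = (−(1/5) + 41/30) / (2·(5/12)) = 7/5 m/s
check:
stop time T_s = (7/5)/(6/5) = 1.1667 s
robot covers v_R·T_r = 1.4000·0.2000 = 0.2800 m before braking
braking distance = 1.4000²/(2·1.2000) = 0.8167 m
human over T_r+T_s: 0.0000·(0.2000+1.1667) = 0.0000 m
C+Z_d+Z_r = 0.0000+0.0600+0.0300 = 0.0900 m
sum ≈ 0.2800+0.8167+0.0000+0.0900 ≈ 1.1867 m = S ✓

v_R_max = 7/5 m/s = 1.4000 m/s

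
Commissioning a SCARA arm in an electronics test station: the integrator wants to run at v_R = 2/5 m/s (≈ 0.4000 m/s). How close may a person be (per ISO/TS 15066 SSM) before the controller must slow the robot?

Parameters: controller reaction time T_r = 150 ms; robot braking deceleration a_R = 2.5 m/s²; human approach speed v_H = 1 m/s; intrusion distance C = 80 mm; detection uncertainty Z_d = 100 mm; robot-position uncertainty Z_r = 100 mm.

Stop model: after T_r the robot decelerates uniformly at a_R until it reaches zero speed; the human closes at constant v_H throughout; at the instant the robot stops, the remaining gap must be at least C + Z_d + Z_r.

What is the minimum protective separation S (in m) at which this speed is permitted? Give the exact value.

S_min = 341/500 m = 0.6820 m

T_s = v_R/a_R = (2/5)/(5/2) = 0.1600 s
robot in T_r: 0.4000·0.1500 = 0.0600 m
robot under decel: 0.4000²/(2·2.5000) = 0.0320 m
person approaches 1.0000·(0.1500+0.1600) = 0.3100 m
residual clearance needed = 0.0800+0.1000+0.1000 = 0.2800 m
S_min ≈ 0.0600+0.0320+0.3100+0.2800  ⇒  S_min = 341/500 m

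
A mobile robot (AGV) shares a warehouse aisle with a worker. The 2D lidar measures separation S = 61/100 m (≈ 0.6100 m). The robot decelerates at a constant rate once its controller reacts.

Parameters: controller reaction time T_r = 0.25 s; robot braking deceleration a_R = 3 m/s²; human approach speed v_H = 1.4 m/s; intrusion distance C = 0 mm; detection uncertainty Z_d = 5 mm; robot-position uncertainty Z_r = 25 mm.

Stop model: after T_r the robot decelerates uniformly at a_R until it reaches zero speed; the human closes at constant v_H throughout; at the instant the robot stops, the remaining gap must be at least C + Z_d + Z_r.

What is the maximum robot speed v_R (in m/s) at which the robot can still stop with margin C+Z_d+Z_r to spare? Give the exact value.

v_R_max = 3/10 m/s = 0.3000 m/s

at the boundary: (1/6)·v² + (43/60)·v + (-23/100) = 0
  disc = (43/60)² − 4·(1/6)·(-23/100) = 2401/3600 ; √disc = 49/60
  v_R = (−(43/60) + 49/60) / (2·(1/6)) = 3/10 m/s
check:
braking lasts T_s = (3/10)/3 = 0.1000 s
robot covers v_R·T_r = 0.3000·0.2500 = 0.0750 m before braking
braking distance = 0.3000²/(2·3.0000) = 0.0150 m
human over T_r+T_s: 1.4000·(0.2500+0.1000) = 0.4900 m
margins: 0.0000+0.0050+0.0250 = 0.0300 m
sum ≈ 0.0750+0.0150+0.4900+0.0300 ≈ 0.6100 m = S ✓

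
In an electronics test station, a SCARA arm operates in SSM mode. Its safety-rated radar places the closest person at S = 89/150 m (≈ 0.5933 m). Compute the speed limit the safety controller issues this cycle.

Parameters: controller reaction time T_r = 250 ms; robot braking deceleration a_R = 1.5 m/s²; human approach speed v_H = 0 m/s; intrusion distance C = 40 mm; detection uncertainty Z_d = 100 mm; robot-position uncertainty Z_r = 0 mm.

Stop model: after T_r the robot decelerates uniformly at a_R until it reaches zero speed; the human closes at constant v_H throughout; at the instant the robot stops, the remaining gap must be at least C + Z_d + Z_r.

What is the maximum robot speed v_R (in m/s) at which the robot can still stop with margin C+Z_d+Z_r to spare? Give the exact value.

at the boundary: (1/3)·v² + (1/4)·v + (-34/75) = 0
  disc = (1/4)² − 4·(1/3)·(-34/75) = 2401/3600 ; √disc = 49/60
  v_R = (−(1/4) + 49/60) / (2·(1/3)) = 17/20 m/s
check:
stop time T_s = (17/20)/(3/2) = 0.5667 s
robot in T_r: 0.8500·0.2500 = 0.2125 m
braking distance = 0.8500²/(2·1.5000) = 0.2408 m
human over T_r+T_s: 0.0000·(0.2500+0.5667) = 0.0000 m
margins: 0.0400+0.1000+0.0000 = 0.1400 m
sum ≈ 0.2125+0.2408+0.0000+0.1400 ≈ 0.5933 m = S ✓

v_R_max = 17/20 m/s = 0.8500 m/s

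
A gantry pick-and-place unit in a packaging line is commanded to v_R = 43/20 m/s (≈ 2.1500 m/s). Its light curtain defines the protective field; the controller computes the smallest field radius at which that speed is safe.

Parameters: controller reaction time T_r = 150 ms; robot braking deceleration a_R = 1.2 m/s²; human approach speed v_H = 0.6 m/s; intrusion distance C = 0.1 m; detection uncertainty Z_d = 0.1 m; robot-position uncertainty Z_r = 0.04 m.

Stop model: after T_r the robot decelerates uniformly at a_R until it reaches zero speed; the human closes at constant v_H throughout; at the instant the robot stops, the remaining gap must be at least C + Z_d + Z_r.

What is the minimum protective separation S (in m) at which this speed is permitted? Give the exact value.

stop time T_s = (43/20)/(6/5) = 1.7917 s
reaction-phase robot travel = 2.1500·0.1500 = 0.3225 m
robot under decel: 2.1500²/(2·1.2000) = 1.9260 m
person approaches 0.6000·(0.1500+1.7917) = 1.1650 m
C+Z_d+Z_r = 0.1000+0.1000+0.0400 = 0.2400 m
S_min ≈ 0.3225+1.9260+1.1650+0.2400  ⇒  S_min = 17537/4800 m

S_min = 17537/4800 m = 3.6535 m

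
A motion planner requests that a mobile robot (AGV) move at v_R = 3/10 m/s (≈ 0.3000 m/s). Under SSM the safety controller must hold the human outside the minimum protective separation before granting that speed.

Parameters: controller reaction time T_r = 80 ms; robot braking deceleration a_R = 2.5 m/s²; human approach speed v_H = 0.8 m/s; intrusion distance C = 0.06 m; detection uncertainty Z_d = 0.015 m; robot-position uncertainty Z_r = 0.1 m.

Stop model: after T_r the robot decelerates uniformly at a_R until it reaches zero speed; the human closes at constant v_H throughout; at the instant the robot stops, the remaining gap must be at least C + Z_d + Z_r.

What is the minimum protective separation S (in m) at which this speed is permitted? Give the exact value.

braking lasts T_s = (3/10)/(5/2) = 0.1200 s
robot covers v_R·T_r = 0.3000·0.0800 = 0.0240 m before braking
braking distance = 0.3000²/(2·2.5000) = 0.0180 m
person approaches 0.8000·(0.0800+0.1200) = 0.1600 m
margins: 0.0600+0.0150+0.1000 = 0.1750 m
S_min ≈ 0.0240+0.0180+0.1600+0.1750  ⇒  S_min = 377/1000 m

S_min = 377/1000 m = 0.3770 m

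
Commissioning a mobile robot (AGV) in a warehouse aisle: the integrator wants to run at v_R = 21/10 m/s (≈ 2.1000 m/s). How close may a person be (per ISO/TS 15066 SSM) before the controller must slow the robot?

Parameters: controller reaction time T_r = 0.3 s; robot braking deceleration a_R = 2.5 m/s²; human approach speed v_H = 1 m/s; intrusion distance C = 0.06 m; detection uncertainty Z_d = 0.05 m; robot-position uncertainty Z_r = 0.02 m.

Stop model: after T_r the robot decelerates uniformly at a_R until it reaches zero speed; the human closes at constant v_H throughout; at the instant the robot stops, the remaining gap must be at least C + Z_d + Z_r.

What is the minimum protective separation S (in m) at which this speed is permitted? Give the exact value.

T_s = v_R/a_R = (21/10)/(5/2) = 0.8400 s
robot in T_r: 2.1000·0.3000 = 0.6300 m
braking distance = 2.1000²/(2·2.5000) = 0.8820 m
human over T_r+T_s: 1.0000·(0.3000+0.8400) = 1.1400 m
margins: 0.0600+0.0500+0.0200 = 0.1300 m
S_min ≈ 0.6300+0.8820+1.1400+0.1300  ⇒  S_min = 1391/500 m

S_min = 1391/500 m = 2.7820 m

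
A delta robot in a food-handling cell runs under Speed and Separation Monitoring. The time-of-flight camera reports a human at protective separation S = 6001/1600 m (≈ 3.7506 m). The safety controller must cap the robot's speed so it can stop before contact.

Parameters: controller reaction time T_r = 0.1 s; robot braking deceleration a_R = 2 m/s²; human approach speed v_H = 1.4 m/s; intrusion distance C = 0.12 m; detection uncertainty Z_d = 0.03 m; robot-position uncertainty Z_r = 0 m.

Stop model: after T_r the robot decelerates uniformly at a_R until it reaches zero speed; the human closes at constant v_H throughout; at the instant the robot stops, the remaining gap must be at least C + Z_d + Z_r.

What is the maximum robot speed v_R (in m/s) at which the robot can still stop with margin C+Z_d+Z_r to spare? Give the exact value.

v_R_max = 49/20 m/s = 2.4500 m/s

at the boundary: (1/4)·v² + (4/5)·v + (-5537/1600) = 0
  disc = (4/5)² − 4·(1/4)·(-5537/1600) = 6561/1600 ; √disc = 81/40
  v_R = (−(4/5) + 81/40) / (2·(1/4)) = 49/20 m/s
check:
T_s = v_R/a_R = (49/20)/2 = 1.2250 s
reaction-phase robot travel = 2.4500·0.1000 = 0.2450 m
braking distance = 2.4500²/(2·2.0000) = 1.5006 m
human over T_r+T_s: 1.4000·(0.1000+1.2250) = 1.8550 m
C+Z_d+Z_r = 0.1200+0.0300+0.0000 = 0.1500 m
sum ≈ 0.2450+1.5006+1.8550+0.1500 ≈ 3.7506 m = S ✓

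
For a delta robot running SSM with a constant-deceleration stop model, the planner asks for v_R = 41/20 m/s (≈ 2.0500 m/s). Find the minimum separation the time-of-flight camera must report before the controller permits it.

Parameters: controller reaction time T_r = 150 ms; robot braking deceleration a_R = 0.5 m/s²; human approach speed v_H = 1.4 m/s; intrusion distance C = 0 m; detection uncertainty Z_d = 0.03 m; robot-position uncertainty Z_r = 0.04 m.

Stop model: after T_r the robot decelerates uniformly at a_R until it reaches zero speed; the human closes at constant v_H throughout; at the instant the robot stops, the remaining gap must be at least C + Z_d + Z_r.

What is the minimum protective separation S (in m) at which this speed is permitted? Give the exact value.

T_s = v_R/a_R = (41/20)/(1/2) = 4.1000 s
robot covers v_R·T_r = 2.0500·0.1500 = 0.3075 m before braking
robot under decel: 2.0500²/(2·0.5000) = 4.2025 m
person approaches 1.4000·(0.1500+4.1000) = 5.9500 m
margins: 0.0000+0.0300+0.0400 = 0.0700 m
S_min ≈ 0.3075+4.2025+5.9500+0.0700  ⇒  S_min = 1053/100 m

S_min = 1053/100 m = 10.5300 m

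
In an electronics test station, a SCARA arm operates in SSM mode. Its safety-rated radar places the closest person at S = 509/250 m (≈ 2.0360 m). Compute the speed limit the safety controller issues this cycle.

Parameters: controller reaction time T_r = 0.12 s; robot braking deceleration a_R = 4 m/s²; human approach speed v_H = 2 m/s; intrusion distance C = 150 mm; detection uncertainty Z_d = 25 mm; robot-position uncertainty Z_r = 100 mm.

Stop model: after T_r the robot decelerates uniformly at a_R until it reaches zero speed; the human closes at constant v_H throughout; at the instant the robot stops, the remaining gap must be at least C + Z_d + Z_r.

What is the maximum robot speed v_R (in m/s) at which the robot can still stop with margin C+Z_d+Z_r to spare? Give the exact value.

at the boundary: (1/8)·v² + (31/50)·v + (-1521/1000) = 0
  disc = (31/50)² − 4·(1/8)·(-1521/1000) = 11449/10000 ; √disc = 107/100
  v_R = (−(31/50) + 107/100) / (2·(1/8)) = 9/5 m/s
check:
T_s = v_R/a_R = (9/5)/4 = 0.4500 s
robot covers v_R·T_r = 1.8000·0.1200 = 0.2160 m before braking
robot covers 1.8000·0.4500 − ½·4.0000·0.4500² = 0.4050 m while stopping
human over T_r+T_s: 2.0000·(0.1200+0.4500) = 1.1400 m
residual clearance needed = 0.1500+0.0250+0.1000 = 0.2750 m
sum ≈ 0.2160+0.4050+1.1400+0.2750 ≈ 2.0360 m = S ✓

v_R_max = 9/5 m/s = 1.8000 m/s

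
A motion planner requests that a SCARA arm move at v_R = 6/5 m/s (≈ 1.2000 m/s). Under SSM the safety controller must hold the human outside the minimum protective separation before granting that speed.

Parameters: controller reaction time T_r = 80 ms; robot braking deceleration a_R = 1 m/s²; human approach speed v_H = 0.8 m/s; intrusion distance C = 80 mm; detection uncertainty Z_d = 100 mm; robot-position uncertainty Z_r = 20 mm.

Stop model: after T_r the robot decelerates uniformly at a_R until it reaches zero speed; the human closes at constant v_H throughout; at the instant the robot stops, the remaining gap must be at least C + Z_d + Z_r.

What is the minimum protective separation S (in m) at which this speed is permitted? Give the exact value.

T_s = v_R/a_R = (6/5)/1 = 1.2000 s
robot in T_r: 1.2000·0.0800 = 0.0960 m
robot covers 1.2000·1.2000 − ½·1.0000·1.2000² = 0.7200 m while stopping
person approaches 0.8000·(0.0800+1.2000) = 1.0240 m
C+Z_d+Z_r = 0.0800+0.1000+0.0200 = 0.2000 m
S_min ≈ 0.0960+0.7200+1.0240+0.2000  ⇒  S_min = 51/25 m

S_min = 51/25 m = 2.0400 m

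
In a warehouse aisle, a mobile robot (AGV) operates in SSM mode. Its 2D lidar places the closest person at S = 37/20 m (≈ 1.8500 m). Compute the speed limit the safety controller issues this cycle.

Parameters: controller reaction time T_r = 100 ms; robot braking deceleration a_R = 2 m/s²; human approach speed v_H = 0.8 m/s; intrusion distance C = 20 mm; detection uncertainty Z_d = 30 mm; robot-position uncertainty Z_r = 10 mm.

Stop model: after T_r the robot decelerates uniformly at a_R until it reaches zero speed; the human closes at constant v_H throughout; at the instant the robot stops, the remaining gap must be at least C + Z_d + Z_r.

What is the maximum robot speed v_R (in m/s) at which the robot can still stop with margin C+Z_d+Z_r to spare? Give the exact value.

at the boundary: (1/4)·v² + (1/2)·v + (-171/100) = 0
  disc = (1/2)² − 4·(1/4)·(-171/100) = 49/25 ; √disc = 7/5
  v_R = (−(1/2) + 7/5) / (2·(1/4)) = 9/5 m/s
check:
T_s = v_R/a_R = (9/5)/2 = 0.9000 s
robot covers v_R·T_r = 1.8000·0.1000 = 0.1800 m before braking
braking distance = 1.8000²/(2·2.0000) = 0.8100 m
human closes 0.8000·1.0000 = 0.8000 m
margins: 0.0200+0.0300+0.0100 = 0.0600 m
sum ≈ 0.1800+0.8100+0.8000+0.0600 ≈ 1.8500 m = S ✓

v_R_max = 9/5 m/s = 1.8000 m/s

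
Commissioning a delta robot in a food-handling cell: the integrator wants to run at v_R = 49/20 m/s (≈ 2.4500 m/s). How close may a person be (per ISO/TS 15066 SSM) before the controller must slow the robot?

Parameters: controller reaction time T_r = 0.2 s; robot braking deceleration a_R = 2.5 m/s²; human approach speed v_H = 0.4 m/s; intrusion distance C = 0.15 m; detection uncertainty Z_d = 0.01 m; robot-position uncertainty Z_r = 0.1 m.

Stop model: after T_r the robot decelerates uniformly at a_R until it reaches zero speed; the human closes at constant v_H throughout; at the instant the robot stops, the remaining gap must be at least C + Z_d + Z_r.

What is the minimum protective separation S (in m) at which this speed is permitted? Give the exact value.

stop time T_s = (49/20)/(5/2) = 0.9800 s
reaction-phase robot travel = 2.4500·0.2000 = 0.4900 m
robot covers 2.4500·0.9800 − ½·2.5000·0.9800² = 1.2005 m while stopping
human over T_r+T_s: 0.4000·(0.2000+0.9800) = 0.4720 m
margins: 0.1500+0.0100+0.1000 = 0.2600 m
S_min ≈ 0.4900+1.2005+0.4720+0.2600  ⇒  S_min = 969/400 m

S_min = 969/400 m = 2.4225 m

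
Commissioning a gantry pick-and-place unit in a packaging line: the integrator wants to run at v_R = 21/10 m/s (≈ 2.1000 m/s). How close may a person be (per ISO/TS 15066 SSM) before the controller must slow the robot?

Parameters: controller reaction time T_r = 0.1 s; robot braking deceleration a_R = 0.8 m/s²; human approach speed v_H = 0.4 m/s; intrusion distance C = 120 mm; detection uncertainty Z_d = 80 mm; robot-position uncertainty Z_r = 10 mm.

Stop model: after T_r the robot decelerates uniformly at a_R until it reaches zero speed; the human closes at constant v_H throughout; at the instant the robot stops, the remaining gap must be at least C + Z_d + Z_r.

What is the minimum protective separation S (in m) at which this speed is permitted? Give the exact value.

S_min = 3413/800 m = 4.2663 m

stop time T_s = (21/10)/(4/5) = 2.6250 s
robot in T_r: 2.1000·0.1000 = 0.2100 m
robot under decel: 2.1000²/(2·0.8000) = 2.7563 m
human closes 0.4000·2.7250 = 1.0900 m
residual clearance needed = 0.1200+0.0800+0.0100 = 0.2100 m
S_min ≈ 0.2100+2.7563+1.0900+0.2100  ⇒  S_min = 3413/800 m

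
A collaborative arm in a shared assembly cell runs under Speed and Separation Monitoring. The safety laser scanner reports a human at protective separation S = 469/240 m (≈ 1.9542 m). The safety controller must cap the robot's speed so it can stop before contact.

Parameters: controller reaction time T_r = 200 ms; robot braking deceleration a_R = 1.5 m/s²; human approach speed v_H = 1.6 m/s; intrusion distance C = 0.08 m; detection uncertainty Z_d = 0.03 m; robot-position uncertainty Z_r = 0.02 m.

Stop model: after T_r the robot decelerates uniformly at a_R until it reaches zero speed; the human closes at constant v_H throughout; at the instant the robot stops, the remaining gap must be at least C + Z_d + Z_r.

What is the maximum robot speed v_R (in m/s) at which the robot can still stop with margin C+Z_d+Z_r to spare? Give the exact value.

collect terms ⇒ (1/3)·v_R² + (19/15)·v_R + (-361/240) = 0
  disc = (19/15)² − 4·(1/3)·(-361/240) = 361/100 ; √disc = 19/10
  v_R = (−(19/15) + 19/10) / (2·(1/3)) = 19/20 m/s
check:
T_s = v_R/a_R = (19/20)/(3/2) = 0.6333 s
reaction-phase robot travel = 0.9500·0.2000 = 0.1900 m
robot covers 0.9500·0.6333 − ½·1.5000·0.6333² = 0.3008 m while stopping
human closes 1.6000·0.8333 = 1.3333 m
residual clearance needed = 0.0800+0.0300+0.0200 = 0.1300 m
sum ≈ 0.1900+0.3008+1.3333+0.1300 ≈ 1.9542 m = S ✓

v_R_max = 19/20 m/s = 0.9500 m/s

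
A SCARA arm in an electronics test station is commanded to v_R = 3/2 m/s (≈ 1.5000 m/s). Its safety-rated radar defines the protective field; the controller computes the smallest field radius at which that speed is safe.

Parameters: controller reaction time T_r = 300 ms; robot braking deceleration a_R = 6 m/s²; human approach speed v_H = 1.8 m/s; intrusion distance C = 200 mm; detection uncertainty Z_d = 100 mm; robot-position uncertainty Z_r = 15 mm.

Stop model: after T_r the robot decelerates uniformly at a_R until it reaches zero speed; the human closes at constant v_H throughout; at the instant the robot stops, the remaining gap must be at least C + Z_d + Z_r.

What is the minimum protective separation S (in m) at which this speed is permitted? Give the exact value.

S_min = 777/400 m = 1.9425 m

braking lasts T_s = (3/2)/6 = 0.2500 s
reaction-phase robot travel = 1.5000·0.3000 = 0.4500 m
robot under decel: 1.5000²/(2·6.0000) = 0.1875 m
human closes 1.8000·0.5500 = 0.9900 m
C+Z_d+Z_r = 0.2000+0.1000+0.0150 = 0.3150 m
S_min ≈ 0.4500+0.1875+0.9900+0.3150  ⇒  S_min = 777/400 m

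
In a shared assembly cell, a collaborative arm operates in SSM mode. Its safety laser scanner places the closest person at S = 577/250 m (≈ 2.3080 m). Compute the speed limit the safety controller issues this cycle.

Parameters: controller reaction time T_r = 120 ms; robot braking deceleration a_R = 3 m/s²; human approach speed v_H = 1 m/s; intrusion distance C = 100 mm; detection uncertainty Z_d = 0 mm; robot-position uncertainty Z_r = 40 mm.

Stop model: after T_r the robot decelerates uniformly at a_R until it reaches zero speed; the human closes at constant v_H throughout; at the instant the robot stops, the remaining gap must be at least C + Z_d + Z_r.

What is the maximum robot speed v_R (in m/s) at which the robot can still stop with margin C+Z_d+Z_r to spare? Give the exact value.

at the boundary: (1/6)·v² + (34/75)·v + (-256/125) = 0
  disc = (34/75)² − 4·(1/6)·(-256/125) = 8836/5625 ; √disc = 94/75
  v_R = (−(34/75) + 94/75) / (2·(1/6)) = 12/5 m/s
check:
stop time T_s = (12/5)/3 = 0.8000 s
robot in T_r: 2.4000·0.1200 = 0.2880 m
robot under decel: 2.4000²/(2·3.0000) = 0.9600 m
human closes 1.0000·0.9200 = 0.9200 m
residual clearance needed = 0.1000+0.0000+0.0400 = 0.1400 m
sum ≈ 0.2880+0.9600+0.9200+0.1400 ≈ 2.3080 m = S ✓

v_R_max = 12/5 m/s = 2.4000 m/s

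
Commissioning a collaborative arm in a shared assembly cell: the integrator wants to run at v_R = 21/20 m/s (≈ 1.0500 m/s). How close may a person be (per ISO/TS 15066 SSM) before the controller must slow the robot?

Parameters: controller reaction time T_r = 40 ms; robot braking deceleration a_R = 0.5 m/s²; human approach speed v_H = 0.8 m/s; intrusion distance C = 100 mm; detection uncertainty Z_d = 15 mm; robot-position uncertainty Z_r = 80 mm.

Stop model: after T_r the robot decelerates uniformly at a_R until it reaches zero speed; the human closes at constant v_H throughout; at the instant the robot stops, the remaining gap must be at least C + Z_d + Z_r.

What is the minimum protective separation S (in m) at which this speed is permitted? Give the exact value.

S_min = 6103/2000 m = 3.0515 m

T_s = v_R/a_R = (21/20)/(1/2) = 2.1000 s
robot in T_r: 1.0500·0.0400 = 0.0420 m
robot covers 1.0500·2.1000 − ½·0.5000·2.1000² = 1.1025 m while stopping
human closes 0.8000·2.1400 = 1.7120 m
residual clearance needed = 0.1000+0.0150+0.0800 = 0.1950 m
S_min ≈ 0.0420+1.1025+1.7120+0.1950  ⇒  S_min = 6103/2000 m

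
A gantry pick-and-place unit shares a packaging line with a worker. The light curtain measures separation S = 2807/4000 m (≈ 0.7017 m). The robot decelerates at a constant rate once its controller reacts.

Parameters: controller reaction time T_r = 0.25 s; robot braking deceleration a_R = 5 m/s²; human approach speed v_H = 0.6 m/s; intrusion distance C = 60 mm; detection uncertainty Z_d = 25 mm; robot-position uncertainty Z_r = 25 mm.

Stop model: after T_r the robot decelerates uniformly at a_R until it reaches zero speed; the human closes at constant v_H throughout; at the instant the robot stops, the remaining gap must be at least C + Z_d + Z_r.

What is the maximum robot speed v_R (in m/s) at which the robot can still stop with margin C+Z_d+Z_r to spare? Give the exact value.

v_R_max = 19/20 m/s = 0.9500 m/s

quadratic (1/10)·v² + (37/100)·v + (-1767/4000) = 0
  disc = (37/100)² − 4·(1/10)·(-1767/4000) = 196/625 ; √disc = 14/25
  v_R = (−(37/100) + 14/25) / (2·(1/10)) = 19/20 m/s
check:
stop time T_s = (19/20)/5 = 0.1900 s
robot in T_r: 0.9500·0.2500 = 0.2375 m
braking distance = 0.9500²/(2·5.0000) = 0.0902 m
person approaches 0.6000·(0.2500+0.1900) = 0.2640 m
residual clearance needed = 0.0600+0.0250+0.0250 = 0.1100 m
sum ≈ 0.2375+0.0902+0.2640+0.1100 ≈ 0.7017 m = S ✓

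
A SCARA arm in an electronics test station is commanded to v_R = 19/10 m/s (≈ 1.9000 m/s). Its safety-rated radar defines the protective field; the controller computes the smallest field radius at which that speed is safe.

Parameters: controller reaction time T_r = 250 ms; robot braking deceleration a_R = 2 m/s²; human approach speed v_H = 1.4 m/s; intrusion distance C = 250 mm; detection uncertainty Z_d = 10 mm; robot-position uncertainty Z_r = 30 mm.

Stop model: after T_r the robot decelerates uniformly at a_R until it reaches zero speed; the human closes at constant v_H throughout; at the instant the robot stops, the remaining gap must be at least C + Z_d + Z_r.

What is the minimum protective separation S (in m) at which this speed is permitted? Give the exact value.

T_s = v_R/a_R = (19/10)/2 = 0.9500 s
robot covers v_R·T_r = 1.9000·0.2500 = 0.4750 m before braking
braking distance = 1.9000²/(2·2.0000) = 0.9025 m
human over T_r+T_s: 1.4000·(0.2500+0.9500) = 1.6800 m
residual clearance needed = 0.2500+0.0100+0.0300 = 0.2900 m
S_min ≈ 0.4750+0.9025+1.6800+0.2900  ⇒  S_min = 1339/400 m

S_min = 1339/400 m = 3.3475 m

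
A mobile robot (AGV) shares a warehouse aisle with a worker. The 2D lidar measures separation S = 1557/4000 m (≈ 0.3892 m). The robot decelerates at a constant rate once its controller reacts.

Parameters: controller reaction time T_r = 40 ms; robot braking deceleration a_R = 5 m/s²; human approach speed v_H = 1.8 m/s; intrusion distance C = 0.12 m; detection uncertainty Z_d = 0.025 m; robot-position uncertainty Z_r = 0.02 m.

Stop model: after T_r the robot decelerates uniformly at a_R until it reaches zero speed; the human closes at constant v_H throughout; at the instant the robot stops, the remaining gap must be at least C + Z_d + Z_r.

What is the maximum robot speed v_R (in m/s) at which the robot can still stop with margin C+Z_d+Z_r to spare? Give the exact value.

at the boundary: (1/10)·v² + (2/5)·v + (-609/4000) = 0
  disc = (2/5)² − 4·(1/10)·(-609/4000) = 2209/10000 ; √disc = 47/100
  v_R = (−(2/5) + 47/100) / (2·(1/10)) = 7/20 m/s
check:
stop time T_s = (7/20)/5 = 0.0700 s
reaction-phase robot travel = 0.3500·0.0400 = 0.0140 m
braking distance = 0.3500²/(2·5.0000) = 0.0123 m
human closes 1.8000·0.1100 = 0.1980 m
margins: 0.1200+0.0250+0.0200 = 0.1650 m
sum ≈ 0.0140+0.0123+0.1980+0.1650 ≈ 0.3892 m = S ✓

v_R_max = 7/20 m/s = 0.3500 m/s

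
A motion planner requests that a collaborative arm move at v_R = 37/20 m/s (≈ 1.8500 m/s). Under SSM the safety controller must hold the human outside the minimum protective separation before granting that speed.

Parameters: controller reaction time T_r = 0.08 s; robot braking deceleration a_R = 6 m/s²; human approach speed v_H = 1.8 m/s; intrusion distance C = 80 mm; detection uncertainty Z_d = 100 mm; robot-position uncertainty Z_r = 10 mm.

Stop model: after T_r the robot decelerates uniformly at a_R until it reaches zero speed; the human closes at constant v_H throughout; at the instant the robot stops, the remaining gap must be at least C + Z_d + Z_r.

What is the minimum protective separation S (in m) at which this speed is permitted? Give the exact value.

S_min = 31733/24000 m = 1.3222 m

T_s = v_R/a_R = (37/20)/6 = 0.3083 s
robot covers v_R·T_r = 1.8500·0.0800 = 0.1480 m before braking
robot under decel: 1.8500²/(2·6.0000) = 0.2852 m
human over T_r+T_s: 1.8000·(0.0800+0.3083) = 0.6990 m
C+Z_d+Z_r = 0.0800+0.1000+0.0100 = 0.1900 m
S_min ≈ 0.1480+0.2852+0.6990+0.1900  ⇒  S_min = 31733/24000 m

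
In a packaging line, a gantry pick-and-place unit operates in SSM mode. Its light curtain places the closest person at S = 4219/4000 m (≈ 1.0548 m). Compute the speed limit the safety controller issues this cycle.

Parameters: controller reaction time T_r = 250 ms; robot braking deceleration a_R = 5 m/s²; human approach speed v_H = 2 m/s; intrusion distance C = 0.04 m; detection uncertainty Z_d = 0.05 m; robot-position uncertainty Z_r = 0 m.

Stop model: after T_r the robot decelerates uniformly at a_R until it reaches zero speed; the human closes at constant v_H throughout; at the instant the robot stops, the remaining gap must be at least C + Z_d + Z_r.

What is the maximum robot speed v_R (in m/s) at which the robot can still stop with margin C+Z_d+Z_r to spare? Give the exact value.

v_R_max = 13/20 m/s = 0.6500 m/s

quadratic (1/10)·v² + (13/20)·v + (-1859/4000) = 0
  disc = (13/20)² − 4·(1/10)·(-1859/4000) = 1521/2500 ; √disc = 39/50
  v_R = (−(13/20) + 39/50) / (2·(1/10)) = 13/20 m/s
check:
T_s = v_R/a_R = (13/20)/5 = 0.1300 s
robot covers v_R·T_r = 0.6500·0.2500 = 0.1625 m before braking
braking distance = 0.6500²/(2·5.0000) = 0.0423 m
human over T_r+T_s: 2.0000·(0.2500+0.1300) = 0.7600 m
residual clearance needed = 0.0400+0.0500+0.0000 = 0.0900 m
sum ≈ 0.1625+0.0423+0.7600+0.0900 ≈ 1.0548 m = S ✓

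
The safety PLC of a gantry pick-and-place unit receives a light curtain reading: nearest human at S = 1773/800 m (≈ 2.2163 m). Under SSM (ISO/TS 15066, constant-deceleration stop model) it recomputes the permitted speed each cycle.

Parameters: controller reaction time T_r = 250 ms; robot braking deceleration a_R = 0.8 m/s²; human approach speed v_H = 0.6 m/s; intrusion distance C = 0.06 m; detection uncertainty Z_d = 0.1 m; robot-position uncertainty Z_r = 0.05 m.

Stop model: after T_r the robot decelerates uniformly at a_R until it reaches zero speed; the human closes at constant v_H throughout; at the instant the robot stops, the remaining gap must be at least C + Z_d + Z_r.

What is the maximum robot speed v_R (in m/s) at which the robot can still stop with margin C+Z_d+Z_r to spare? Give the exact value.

v_R_max = 11/10 m/s = 1.1000 m/s

at the boundary: (5/8)·v² + (1)·v + (-297/160) = 0
  disc = (1)² − 4·(5/8)·(-297/160) = 361/64 ; √disc = 19/8
  v_R = (−(1) + 19/8) / (2·(5/8)) = 11/10 m/s
check:
T_s = v_R/a_R = (11/10)/(4/5) = 1.3750 s
robot in T_r: 1.1000·0.2500 = 0.2750 m
braking distance = 1.1000²/(2·0.8000) = 0.7562 m
human closes 0.6000·1.6250 = 0.9750 m
margins: 0.0600+0.1000+0.0500 = 0.2100 m
sum ≈ 0.2750+0.7562+0.9750+0.2100 ≈ 2.2163 m = S ✓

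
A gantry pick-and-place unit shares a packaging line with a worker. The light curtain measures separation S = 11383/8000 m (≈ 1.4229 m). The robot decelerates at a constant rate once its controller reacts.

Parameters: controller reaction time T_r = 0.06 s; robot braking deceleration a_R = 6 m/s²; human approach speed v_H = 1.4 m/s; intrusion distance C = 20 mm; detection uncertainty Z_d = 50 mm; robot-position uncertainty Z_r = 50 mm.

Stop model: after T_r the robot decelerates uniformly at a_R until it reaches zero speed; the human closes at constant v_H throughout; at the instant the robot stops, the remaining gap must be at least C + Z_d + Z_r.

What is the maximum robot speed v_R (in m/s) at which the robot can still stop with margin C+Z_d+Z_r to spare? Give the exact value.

v_R_max = 49/20 m/s = 2.4500 m/s

quadratic (1/12)·v² + (22/75)·v + (-9751/8000) = 0
  disc = (22/75)² − 4·(1/12)·(-9751/8000) = 177241/360000 ; √disc = 421/600
  v_R = (−(22/75) + 421/600) / (2·(1/12)) = 49/20 m/s
check:
stop time T_s = (49/20)/6 = 0.4083 s
robot covers v_R·T_r = 2.4500·0.0600 = 0.1470 m before braking
robot under decel: 2.4500²/(2·6.0000) = 0.5002 m
human over T_r+T_s: 1.4000·(0.0600+0.4083) = 0.6557 m
C+Z_d+Z_r = 0.0200+0.0500+0.0500 = 0.1200 m
sum ≈ 0.1470+0.5002+0.6557+0.1200 ≈ 1.4229 m = S ✓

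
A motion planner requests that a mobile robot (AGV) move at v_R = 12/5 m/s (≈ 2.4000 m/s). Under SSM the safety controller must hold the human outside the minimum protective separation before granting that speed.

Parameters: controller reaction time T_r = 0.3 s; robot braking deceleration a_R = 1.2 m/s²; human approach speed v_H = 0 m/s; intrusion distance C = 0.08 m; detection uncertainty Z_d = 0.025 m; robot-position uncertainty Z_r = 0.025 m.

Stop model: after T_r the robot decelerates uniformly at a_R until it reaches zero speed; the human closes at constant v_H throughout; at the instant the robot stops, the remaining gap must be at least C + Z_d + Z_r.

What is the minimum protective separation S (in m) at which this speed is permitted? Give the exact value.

S_min = 13/4 m = 3.2500 m

stop time T_s = (12/5)/(6/5) = 2.0000 s
reaction-phase robot travel = 2.4000·0.3000 = 0.7200 m
braking distance = 2.4000²/(2·1.2000) = 2.4000 m
human over T_r+T_s: 0.0000·(0.3000+2.0000) = 0.0000 m
residual clearance needed = 0.0800+0.0250+0.0250 = 0.1300 m
S_min ≈ 0.7200+2.4000+0.0000+0.1300  ⇒  S_min = 13/4 m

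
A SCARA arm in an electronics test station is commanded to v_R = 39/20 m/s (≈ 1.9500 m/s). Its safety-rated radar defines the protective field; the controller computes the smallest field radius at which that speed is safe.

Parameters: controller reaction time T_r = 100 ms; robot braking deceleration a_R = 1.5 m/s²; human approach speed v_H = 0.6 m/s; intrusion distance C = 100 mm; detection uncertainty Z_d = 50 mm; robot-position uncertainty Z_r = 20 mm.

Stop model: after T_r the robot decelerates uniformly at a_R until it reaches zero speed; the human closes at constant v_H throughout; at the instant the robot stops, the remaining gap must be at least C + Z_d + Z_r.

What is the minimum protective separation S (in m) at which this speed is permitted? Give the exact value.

S_min = 989/400 m = 2.4725 m

stop time T_s = (39/20)/(3/2) = 1.3000 s
robot in T_r: 1.9500·0.1000 = 0.1950 m
robot covers 1.9500·1.3000 − ½·1.5000·1.3000² = 1.2675 m while stopping
human closes 0.6000·1.4000 = 0.8400 m
margins: 0.1000+0.0500+0.0200 = 0.1700 m
S_min ≈ 0.1950+1.2675+0.8400+0.1700  ⇒  S_min = 989/400 m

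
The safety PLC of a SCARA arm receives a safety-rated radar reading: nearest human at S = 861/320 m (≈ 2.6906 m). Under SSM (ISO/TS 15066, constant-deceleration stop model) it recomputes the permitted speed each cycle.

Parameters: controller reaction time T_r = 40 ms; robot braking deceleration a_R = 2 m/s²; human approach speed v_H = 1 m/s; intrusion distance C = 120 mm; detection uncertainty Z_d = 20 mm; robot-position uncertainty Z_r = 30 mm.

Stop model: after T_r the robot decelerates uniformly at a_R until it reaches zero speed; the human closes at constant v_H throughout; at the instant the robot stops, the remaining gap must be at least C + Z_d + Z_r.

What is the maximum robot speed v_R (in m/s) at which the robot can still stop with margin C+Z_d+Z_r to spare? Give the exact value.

at the boundary: (1/4)·v² + (27/50)·v + (-3969/1600) = 0
  disc = (27/50)² − 4·(1/4)·(-3969/1600) = 110889/40000 ; √disc = 333/200
  v_R = (−(27/50) + 333/200) / (2·(1/4)) = 9/4 m/s
check:
braking lasts T_s = (9/4)/2 = 1.1250 s
reaction-phase robot travel = 2.2500·0.0400 = 0.0900 m
robot under decel: 2.2500²/(2·2.0000) = 1.2656 m
human closes 1.0000·1.1650 = 1.1650 m
margins: 0.1200+0.0200+0.0300 = 0.1700 m
sum ≈ 0.0900+1.2656+1.1650+0.1700 ≈ 2.6906 m = S ✓

v_R_max = 9/4 m/s = 2.2500 m/s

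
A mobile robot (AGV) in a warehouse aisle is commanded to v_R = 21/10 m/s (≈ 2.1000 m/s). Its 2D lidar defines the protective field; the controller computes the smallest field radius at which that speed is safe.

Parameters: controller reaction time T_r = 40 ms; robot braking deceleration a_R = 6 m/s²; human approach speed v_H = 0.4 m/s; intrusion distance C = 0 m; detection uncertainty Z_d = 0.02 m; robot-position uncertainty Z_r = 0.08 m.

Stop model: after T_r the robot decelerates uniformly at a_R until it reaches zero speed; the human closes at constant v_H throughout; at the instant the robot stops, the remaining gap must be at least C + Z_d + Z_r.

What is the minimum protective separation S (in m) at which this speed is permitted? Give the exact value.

stop time T_s = (21/10)/6 = 0.3500 s
reaction-phase robot travel = 2.1000·0.0400 = 0.0840 m
robot under decel: 2.1000²/(2·6.0000) = 0.3675 m
human over T_r+T_s: 0.4000·(0.0400+0.3500) = 0.1560 m
C+Z_d+Z_r = 0.0000+0.0200+0.0800 = 0.1000 m
S_min ≈ 0.0840+0.3675+0.1560+0.1000  ⇒  S_min = 283/400 m

S_min = 283/400 m = 0.7075 m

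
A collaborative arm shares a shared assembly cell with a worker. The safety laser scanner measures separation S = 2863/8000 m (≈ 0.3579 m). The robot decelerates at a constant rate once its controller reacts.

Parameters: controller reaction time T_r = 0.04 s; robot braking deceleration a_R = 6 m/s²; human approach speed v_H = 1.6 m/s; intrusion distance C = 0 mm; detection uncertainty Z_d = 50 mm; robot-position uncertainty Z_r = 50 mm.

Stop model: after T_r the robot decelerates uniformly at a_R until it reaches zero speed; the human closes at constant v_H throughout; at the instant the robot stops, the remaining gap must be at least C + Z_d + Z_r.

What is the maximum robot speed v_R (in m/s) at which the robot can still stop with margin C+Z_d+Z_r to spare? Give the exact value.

v_R_max = 11/20 m/s = 0.5500 m/s

at the boundary: (1/12)·v² + (23/75)·v + (-1551/8000) = 0
  disc = (23/75)² − 4·(1/12)·(-1551/8000) = 57121/360000 ; √disc = 239/600
  v_R = (−(23/75) + 239/600) / (2·(1/12)) = 11/20 m/s
check:
stop time T_s = (11/20)/6 = 0.0917 s
robot covers v_R·T_r = 0.5500·0.0400 = 0.0220 m before braking
braking distance = 0.5500²/(2·6.0000) = 0.0252 m
person approaches 1.6000·(0.0400+0.0917) = 0.2107 m
margins: 0.0000+0.0500+0.0500 = 0.1000 m
sum ≈ 0.0220+0.0252+0.2107+0.1000 ≈ 0.3579 m = S ✓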